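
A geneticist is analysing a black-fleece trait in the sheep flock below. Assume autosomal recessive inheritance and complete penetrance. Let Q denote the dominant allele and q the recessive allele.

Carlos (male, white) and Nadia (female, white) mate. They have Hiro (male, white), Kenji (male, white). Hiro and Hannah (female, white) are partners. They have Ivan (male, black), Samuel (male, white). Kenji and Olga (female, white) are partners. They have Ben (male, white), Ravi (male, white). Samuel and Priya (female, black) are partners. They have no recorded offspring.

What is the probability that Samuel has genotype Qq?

2/3

Hiro is white so carries Q and passed q to Ivan (qq), so Hiro is Qq.
Hannah is white so carries Q and passed q to Ivan (qq), so Hannah is Qq.
Their cross gives offspring ratios 1/4 QQ : 1/2 Qq : 1/4 qq. Conditioning on Samuel being white, P(Qq) = 1/2 / 3/4 = 2/3.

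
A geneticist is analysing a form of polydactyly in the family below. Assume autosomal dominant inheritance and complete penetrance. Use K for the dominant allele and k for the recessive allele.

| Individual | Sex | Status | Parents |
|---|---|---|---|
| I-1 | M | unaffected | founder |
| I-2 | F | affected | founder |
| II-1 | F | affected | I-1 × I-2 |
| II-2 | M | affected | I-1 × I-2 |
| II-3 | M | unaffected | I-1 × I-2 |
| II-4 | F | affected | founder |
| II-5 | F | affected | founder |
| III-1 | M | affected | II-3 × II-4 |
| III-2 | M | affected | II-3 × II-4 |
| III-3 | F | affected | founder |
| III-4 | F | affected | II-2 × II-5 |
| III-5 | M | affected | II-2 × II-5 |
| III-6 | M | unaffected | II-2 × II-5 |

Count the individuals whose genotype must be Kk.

6

Obligate heterozygotes: I-2 is affected so carries K and passed k to II-3 (kk), so I-2 is Kk; II-1 is affected so carries K and received k from I-1 (kk), so II-1 is Kk; II-2 is affected so carries K and received k from I-1 (kk), so II-2 is Kk; II-5 is affected so carries K and passed k to III-6 (kk), so II-5 is Kk; III-1 is affected so carries K and received k from II-3 (kk), so III-1 is Kk; III-2 is affected so carries K and received k from II-3 (kk), so III-2 is Kk.
Every other individual is either homozygous by phenotype or has at least one consistent homozygous assignment, so the count is 6.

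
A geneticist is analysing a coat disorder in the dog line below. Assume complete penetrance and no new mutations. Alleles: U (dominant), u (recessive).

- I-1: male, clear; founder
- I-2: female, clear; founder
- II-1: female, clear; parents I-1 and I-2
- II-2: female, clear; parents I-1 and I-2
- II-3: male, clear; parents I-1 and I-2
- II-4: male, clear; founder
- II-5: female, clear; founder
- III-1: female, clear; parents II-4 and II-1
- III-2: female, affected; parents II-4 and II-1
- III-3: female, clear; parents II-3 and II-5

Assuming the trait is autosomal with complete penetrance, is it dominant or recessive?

II-4 and II-1 are both clear yet have an affected child III-2. Under dominance, an affected child requires at least one affected parent, so the trait cannot be dominant.

recessive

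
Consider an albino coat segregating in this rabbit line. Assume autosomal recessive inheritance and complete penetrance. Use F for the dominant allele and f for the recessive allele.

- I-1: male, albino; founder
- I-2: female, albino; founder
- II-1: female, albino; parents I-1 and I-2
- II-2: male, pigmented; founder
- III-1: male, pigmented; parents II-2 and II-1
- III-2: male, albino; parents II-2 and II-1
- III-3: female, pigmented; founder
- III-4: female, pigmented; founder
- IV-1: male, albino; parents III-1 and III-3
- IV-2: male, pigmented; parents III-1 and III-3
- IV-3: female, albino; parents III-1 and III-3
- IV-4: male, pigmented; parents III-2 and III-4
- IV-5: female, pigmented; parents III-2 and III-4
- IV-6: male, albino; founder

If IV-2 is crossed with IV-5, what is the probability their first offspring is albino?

1/6

III-1 is pigmented so carries F and received f from II-1 (ff), so III-1 is Ff.
III-3 is pigmented so carries F and passed f to IV-1 (ff), so III-3 is Ff.
IV-2 is a pigmented offspring of III-1 (Ff) × III-3 (Ff), whose cross gives 1/4 FF : 1/2 Ff : 1/4 ff; conditioning on being pigmented, IV-2 is FF with probability 1/3, Ff with probability 2/3.
IV-5 is pigmented so carries F and received f from III-2 (ff), so IV-5 is Ff.
Summing over parental genotype combinations, P(offspring is albino) = 2/3·1/4 = 1/6.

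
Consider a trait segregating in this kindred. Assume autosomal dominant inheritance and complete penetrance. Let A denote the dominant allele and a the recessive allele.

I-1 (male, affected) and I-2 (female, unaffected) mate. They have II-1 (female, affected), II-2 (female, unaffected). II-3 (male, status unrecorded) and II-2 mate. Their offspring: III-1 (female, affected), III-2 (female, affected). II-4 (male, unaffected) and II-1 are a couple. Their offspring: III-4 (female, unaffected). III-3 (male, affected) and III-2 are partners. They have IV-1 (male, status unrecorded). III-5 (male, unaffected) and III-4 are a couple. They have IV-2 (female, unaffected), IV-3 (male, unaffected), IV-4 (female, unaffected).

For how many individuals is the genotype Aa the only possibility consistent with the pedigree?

Obligate heterozygotes: I-1 is affected so carries A and passed a to II-2 (aa), so I-1 is Aa; II-1 is affected so carries A and received a from I-2 (aa), so II-1 is Aa; III-1 is affected so carries A and received a from II-2 (aa), so III-1 is Aa; III-2 is affected so carries A and received a from II-2 (aa), so III-2 is Aa.
Every other individual is either homozygous by phenotype or has at least one consistent homozygous assignment, so the count is 4.

4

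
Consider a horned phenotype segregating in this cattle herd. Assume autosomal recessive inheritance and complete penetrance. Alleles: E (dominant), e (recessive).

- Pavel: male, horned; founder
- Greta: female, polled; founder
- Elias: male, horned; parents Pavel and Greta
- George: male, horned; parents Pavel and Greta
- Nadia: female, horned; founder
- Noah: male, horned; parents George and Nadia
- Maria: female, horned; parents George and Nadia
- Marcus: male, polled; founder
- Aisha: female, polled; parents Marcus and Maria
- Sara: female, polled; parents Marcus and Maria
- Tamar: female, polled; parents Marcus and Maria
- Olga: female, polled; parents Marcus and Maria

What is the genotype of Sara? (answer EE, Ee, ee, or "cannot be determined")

Ee

From phenotype alone, Sara is EE or Ee.
Sara is polled so carries E and received e from Maria (ee), so Sara is Ee.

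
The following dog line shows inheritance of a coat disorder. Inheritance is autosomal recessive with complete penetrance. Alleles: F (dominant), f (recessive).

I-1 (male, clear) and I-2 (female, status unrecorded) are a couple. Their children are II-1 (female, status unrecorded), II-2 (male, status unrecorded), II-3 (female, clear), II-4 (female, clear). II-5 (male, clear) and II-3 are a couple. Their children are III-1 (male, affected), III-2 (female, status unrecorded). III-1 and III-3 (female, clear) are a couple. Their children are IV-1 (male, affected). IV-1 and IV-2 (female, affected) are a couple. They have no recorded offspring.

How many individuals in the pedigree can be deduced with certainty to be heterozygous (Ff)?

Obligate heterozygotes: II-3 is clear so carries F and passed f to III-1 (ff), so II-3 is Ff; II-5 is clear so carries F and passed f to III-1 (ff), so II-5 is Ff; III-3 is clear so carries F and passed f to IV-1 (ff), so III-3 is Ff.
Every other individual is either homozygous by phenotype or has at least one consistent homozygous assignment, so the count is 3.

3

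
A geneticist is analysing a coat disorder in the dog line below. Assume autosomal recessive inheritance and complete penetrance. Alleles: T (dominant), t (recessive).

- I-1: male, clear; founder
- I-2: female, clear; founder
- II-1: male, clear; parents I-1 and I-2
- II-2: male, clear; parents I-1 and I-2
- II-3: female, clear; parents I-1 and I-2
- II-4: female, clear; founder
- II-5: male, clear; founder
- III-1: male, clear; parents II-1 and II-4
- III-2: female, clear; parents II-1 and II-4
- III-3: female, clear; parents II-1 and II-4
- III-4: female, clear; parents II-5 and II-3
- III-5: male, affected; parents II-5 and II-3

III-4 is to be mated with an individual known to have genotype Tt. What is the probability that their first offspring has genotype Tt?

II-5 is clear so carries T and passed t to III-5 (tt), so II-5 is Tt.
II-3 is clear so carries T and passed t to III-5 (tt), so II-3 is Tt.
III-4 is a clear offspring of II-5 (Tt) × II-3 (Tt), whose cross gives 1/4 TT : 1/2 Tt : 1/4 tt; conditioning on being clear, III-4 is TT with probability 1/3, Tt with probability 2/3.
Summing over parental genotype combinations, P(offspring has genotype Tt) = 1/3·1/2 + 2/3·1/2 = 1/2.

1/2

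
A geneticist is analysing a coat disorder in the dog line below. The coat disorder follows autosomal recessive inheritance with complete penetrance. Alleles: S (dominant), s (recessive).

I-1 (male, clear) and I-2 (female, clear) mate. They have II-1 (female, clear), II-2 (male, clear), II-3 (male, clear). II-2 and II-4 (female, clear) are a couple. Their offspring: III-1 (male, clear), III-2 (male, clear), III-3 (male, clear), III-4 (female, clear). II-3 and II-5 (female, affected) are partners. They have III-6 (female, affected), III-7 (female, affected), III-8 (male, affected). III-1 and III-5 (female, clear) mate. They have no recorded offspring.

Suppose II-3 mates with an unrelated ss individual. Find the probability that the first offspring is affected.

II-3 is clear so carries S and passed s to III-6 (ss), so II-3 is Ss.
The cross gives 1/2 Ss : 1/2 ss, so P(offspring is affected) = 1/2.

1/2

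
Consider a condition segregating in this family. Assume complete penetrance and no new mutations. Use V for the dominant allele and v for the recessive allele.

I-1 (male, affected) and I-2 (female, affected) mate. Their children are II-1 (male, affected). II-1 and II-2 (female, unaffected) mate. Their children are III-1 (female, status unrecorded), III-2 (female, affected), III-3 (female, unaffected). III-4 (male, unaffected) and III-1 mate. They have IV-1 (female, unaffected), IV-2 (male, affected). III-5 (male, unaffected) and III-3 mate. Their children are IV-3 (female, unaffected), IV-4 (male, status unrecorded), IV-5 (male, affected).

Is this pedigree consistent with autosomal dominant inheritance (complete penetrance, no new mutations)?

Under autosomal dominant, IV-5 (affected, male) cannot arise from III-5 (unaffected) × III-3 (unaffected).

No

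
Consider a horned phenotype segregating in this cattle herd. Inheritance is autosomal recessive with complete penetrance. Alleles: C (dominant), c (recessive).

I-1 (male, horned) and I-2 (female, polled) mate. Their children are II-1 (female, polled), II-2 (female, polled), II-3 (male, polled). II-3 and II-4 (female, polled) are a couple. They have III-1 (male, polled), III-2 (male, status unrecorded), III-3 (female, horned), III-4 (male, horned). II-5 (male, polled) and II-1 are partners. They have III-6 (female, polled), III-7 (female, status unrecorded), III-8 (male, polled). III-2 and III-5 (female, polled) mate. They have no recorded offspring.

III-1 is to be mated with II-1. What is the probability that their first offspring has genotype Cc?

II-3 is polled so carries C and received c from I-1 (cc), so II-3 is Cc.
II-4 is polled so carries C and passed c to III-3 (cc), so II-4 is Cc.
III-1 is a polled offspring of II-3 (Cc) × II-4 (Cc), whose cross gives 1/4 CC : 1/2 Cc : 1/4 cc; conditioning on being polled, III-1 is CC with probability 1/3, Cc with probability 2/3.
II-1 is polled so carries C and received c from I-1 (cc), so II-1 is Cc.
Summing over parental genotype combinations, P(offspring has genotype Cc) = 1/3·1/2 + 2/3·1/2 = 1/2.

1/2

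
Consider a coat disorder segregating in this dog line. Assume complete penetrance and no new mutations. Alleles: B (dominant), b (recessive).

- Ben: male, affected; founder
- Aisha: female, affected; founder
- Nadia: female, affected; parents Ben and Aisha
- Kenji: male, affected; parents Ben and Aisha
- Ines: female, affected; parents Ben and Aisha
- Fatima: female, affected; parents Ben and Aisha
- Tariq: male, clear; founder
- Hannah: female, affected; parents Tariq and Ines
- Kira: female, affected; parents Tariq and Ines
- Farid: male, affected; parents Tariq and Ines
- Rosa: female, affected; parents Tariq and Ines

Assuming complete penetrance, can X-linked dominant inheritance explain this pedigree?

A consistent assignment under X-linked dominant exists: Ben X^B Y, Aisha X^B X^B, Nadia X^B X^B, Kenji X^B Y, Ines X^B X^B, Fatima X^B X^B, Tariq X^b Y, Hannah X^B X^b, Kira X^B X^b, Farid X^B Y, Rosa X^B X^b.
In this assignment every recorded phenotype matches its genotype and every non-founder's genotype is obtainable from its parents' genotypes, so the pedigree is consistent.

Yes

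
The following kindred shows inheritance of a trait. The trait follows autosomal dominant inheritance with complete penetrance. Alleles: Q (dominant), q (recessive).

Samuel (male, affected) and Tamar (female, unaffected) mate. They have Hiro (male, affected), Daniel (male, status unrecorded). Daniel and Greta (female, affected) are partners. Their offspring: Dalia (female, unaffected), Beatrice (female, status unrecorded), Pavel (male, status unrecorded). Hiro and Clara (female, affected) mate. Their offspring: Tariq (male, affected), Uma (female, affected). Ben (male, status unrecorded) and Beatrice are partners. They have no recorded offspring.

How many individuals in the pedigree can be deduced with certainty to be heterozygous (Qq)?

Obligate heterozygotes: Hiro is affected so carries Q and received q from Tamar (qq), so Hiro is Qq; Greta is affected so carries Q and passed q to Dalia (qq), so Greta is Qq.
Every other individual is either homozygous by phenotype or has at least one consistent homozygous assignment, so the count is 2.

2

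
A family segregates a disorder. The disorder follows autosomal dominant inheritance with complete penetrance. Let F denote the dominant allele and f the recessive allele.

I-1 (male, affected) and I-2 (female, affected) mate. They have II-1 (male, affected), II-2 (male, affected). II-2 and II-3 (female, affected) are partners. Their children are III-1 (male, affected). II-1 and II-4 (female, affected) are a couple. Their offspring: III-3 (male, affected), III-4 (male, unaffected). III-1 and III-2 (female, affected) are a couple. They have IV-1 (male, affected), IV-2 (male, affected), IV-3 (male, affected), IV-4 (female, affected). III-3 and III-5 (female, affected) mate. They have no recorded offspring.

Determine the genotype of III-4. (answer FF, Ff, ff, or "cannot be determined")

ff

III-4 is unaffected, so III-4 is ff.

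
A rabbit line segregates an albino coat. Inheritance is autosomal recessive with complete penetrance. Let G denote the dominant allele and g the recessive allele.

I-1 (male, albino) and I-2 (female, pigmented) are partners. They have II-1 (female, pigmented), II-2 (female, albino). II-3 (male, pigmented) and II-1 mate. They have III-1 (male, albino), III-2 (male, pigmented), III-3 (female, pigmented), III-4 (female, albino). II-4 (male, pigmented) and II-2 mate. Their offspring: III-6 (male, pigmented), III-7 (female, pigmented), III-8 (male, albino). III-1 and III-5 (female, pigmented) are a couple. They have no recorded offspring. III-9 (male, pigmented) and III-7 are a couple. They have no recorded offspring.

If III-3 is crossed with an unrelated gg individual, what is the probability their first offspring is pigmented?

II-3 is pigmented so carries G and passed g to III-1 (gg), so II-3 is Gg.
II-1 is pigmented so carries G and received g from I-1 (gg), so II-1 is Gg.
III-3 is a pigmented offspring of II-3 (Gg) × II-1 (Gg), whose cross gives 1/4 GG : 1/2 Gg : 1/4 gg; conditioning on being pigmented, III-3 is GG with probability 1/3, Gg with probability 2/3.
Summing over parental genotype combinations, P(offspring is pigmented) = 1/3·1 + 2/3·1/2 = 2/3.

2/3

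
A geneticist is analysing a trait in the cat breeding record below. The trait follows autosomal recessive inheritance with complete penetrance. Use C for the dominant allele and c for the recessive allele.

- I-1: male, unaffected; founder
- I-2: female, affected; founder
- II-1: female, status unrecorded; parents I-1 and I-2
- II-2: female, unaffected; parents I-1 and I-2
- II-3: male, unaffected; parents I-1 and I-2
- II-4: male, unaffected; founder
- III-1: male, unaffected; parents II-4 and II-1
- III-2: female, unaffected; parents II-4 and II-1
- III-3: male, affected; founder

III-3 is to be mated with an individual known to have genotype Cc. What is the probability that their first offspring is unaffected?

1/2

III-3 is affected, so III-3 is cc.
The cross gives 1/2 Cc : 1/2 cc, so P(offspring is unaffected) = 1/2.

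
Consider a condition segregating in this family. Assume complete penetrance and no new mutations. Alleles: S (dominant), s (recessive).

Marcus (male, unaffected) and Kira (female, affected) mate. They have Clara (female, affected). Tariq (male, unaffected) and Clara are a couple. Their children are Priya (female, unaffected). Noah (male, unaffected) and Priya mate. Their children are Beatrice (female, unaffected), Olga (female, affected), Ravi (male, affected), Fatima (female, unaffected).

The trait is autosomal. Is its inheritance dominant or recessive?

recessive

Noah and Priya are both unaffected yet have an affected child Olga. Under dominance, an affected child requires at least one affected parent, so the trait cannot be dominant.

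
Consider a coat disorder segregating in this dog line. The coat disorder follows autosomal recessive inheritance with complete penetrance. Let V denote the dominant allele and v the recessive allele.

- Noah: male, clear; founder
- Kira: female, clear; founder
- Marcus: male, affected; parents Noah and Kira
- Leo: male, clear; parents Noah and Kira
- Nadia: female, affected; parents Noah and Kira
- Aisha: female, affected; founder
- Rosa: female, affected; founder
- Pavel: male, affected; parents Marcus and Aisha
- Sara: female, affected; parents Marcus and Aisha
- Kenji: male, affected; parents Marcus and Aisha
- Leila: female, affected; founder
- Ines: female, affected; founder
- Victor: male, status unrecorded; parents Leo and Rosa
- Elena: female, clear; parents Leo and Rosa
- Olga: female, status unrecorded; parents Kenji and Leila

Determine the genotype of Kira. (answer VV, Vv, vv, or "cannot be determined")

Vv

From phenotype alone, Kira is VV or Vv.
Kira is clear so carries V and passed v to Marcus (vv), so Kira is Vv.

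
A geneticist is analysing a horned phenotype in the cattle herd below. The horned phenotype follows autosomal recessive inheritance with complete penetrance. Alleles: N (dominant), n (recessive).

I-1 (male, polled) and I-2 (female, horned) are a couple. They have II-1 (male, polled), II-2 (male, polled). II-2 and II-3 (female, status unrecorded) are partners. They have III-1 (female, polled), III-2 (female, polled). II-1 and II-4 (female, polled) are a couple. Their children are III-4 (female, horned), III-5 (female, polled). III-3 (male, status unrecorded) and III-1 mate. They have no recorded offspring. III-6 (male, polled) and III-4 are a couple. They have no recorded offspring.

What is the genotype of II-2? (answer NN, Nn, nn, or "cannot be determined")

Nn

From phenotype alone, II-2 is NN or Nn.
II-2 is polled so carries N and received n from I-2 (nn), so II-2 is Nn.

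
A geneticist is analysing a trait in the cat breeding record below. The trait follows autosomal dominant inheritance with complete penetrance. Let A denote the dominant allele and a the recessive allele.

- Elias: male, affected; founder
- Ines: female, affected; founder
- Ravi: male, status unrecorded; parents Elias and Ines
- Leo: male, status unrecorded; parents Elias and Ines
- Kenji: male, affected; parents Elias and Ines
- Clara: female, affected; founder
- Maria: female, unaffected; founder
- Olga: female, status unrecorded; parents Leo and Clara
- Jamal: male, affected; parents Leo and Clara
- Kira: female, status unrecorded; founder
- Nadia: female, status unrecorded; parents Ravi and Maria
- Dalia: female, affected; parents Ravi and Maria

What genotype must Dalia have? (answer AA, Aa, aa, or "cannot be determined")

From phenotype alone, Dalia is AA or Aa.
Dalia is affected so carries A and received a from Maria (aa), so Dalia is Aa.

Aa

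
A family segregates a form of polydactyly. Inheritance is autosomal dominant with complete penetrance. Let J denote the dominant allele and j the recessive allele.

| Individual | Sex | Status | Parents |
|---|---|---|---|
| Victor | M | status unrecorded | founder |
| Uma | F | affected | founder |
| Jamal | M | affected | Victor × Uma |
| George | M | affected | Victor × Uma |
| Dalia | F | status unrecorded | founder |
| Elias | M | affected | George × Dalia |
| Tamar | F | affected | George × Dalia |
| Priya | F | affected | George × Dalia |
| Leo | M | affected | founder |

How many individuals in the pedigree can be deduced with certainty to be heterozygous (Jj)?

0

No individual's genotype is forced to Jj by the pedigree, so the count is 0.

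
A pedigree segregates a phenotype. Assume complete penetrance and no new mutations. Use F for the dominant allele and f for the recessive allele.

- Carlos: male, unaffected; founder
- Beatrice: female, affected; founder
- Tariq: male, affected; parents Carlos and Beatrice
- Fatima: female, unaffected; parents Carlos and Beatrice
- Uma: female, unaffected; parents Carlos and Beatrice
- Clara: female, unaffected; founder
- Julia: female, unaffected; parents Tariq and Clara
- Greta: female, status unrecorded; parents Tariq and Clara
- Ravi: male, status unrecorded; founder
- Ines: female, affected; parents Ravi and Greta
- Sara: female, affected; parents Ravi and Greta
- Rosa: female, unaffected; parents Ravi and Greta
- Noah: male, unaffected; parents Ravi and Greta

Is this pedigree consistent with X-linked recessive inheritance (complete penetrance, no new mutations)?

Yes

A consistent assignment under X-linked recessive exists: Carlos X^F Y, Beatrice X^f X^f, Tariq X^f Y, Fatima X^F X^f, Uma X^F X^f, Clara X^F X^F, Julia X^F X^f, Greta X^F X^f, Ravi X^f Y, Ines X^f X^f, Sara X^f X^f, Rosa X^F X^f, Noah X^F Y.
In this assignment every recorded phenotype matches its genotype and every non-founder's genotype is obtainable from its parents' genotypes, so the pedigree is consistent.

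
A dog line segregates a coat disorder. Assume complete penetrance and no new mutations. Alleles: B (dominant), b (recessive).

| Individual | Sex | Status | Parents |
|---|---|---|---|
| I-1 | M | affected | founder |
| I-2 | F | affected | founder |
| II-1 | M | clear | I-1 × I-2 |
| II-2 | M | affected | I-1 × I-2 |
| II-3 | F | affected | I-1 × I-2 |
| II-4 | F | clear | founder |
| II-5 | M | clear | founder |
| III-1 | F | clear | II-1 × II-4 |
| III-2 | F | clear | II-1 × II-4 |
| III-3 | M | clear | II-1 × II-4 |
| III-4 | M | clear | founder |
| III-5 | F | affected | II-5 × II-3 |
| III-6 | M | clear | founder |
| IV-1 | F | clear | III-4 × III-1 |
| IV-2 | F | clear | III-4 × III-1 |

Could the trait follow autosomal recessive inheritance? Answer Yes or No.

Under autosomal recessive, II-1 (clear, male) cannot arise from I-1 (affected) × I-2 (affected).

No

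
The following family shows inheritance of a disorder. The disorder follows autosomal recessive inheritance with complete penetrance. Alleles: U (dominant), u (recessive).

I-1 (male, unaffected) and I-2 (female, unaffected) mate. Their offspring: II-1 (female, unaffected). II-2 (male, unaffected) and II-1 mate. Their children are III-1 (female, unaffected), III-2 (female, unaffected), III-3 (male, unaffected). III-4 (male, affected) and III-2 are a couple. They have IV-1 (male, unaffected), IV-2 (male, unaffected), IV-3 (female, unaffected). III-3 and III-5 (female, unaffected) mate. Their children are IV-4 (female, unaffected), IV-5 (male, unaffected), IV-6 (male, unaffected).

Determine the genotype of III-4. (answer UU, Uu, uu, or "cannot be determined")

III-4 is affected, so III-4 is uu.

uu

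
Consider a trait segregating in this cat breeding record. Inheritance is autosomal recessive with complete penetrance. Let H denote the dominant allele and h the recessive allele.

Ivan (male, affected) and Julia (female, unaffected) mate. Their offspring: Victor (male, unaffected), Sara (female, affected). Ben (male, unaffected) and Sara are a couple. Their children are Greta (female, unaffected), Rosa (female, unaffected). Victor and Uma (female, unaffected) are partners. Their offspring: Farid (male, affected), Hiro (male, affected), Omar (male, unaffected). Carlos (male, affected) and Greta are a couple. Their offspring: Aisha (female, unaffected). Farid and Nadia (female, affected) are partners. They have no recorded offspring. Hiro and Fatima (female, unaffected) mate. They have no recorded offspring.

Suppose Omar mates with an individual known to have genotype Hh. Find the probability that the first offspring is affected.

1/6

Victor is unaffected so carries H and received h from Ivan (hh), so Victor is Hh.
Uma is unaffected so carries H and passed h to Farid (hh), so Uma is Hh.
Omar is an unaffected offspring of Victor (Hh) × Uma (Hh), whose cross gives 1/4 HH : 1/2 Hh : 1/4 hh; conditioning on being unaffected, Omar is HH with probability 1/3, Hh with probability 2/3.
Summing over parental genotype combinations, P(offspring is affected) = 2/3·1/4 = 1/6.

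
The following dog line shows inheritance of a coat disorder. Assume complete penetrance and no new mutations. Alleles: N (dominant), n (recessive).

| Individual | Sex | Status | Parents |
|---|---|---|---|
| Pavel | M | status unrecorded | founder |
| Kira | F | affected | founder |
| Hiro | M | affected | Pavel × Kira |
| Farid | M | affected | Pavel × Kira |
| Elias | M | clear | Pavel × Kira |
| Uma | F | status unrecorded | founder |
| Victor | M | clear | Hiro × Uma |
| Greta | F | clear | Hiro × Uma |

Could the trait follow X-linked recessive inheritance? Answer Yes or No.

No

Under X-linked recessive, Elias (clear, male) cannot arise from Pavel (unrecorded) × Kira (affected).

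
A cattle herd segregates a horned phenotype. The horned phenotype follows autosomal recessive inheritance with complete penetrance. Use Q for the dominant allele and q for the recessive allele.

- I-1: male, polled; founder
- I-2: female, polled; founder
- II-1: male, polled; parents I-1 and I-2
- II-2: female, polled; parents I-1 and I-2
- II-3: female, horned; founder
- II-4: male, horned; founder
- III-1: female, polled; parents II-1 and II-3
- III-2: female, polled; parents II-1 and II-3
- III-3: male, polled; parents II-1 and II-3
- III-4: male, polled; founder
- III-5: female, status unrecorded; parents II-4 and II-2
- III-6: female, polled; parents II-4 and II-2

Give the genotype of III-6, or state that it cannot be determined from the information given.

From phenotype alone, III-6 is QQ or Qq.
III-6 is polled so carries Q and received q from II-4 (qq), so III-6 is Qq.

Qq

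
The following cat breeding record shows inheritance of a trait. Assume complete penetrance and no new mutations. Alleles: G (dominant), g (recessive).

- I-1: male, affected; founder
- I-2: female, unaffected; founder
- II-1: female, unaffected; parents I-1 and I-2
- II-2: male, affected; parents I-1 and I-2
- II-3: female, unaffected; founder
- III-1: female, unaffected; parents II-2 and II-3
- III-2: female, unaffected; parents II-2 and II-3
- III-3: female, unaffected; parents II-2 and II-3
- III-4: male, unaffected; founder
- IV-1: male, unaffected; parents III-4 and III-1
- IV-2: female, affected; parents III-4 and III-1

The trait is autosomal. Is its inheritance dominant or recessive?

recessive

III-4 and III-1 are both unaffected yet have an affected child IV-2. Under dominance, an affected child requires at least one affected parent, so the trait cannot be dominant.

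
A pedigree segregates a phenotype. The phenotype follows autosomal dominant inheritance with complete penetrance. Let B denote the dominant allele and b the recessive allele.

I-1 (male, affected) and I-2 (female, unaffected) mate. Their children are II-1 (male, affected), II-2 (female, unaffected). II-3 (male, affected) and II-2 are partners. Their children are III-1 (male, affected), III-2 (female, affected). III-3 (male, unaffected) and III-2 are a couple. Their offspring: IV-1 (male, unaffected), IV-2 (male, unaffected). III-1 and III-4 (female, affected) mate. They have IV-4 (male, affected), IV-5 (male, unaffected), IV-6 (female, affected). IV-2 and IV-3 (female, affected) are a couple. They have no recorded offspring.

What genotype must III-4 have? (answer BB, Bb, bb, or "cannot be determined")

Bb

From phenotype alone, III-4 is BB or Bb.
III-4 is affected so carries B and passed b to IV-5 (bb), so III-4 is Bb.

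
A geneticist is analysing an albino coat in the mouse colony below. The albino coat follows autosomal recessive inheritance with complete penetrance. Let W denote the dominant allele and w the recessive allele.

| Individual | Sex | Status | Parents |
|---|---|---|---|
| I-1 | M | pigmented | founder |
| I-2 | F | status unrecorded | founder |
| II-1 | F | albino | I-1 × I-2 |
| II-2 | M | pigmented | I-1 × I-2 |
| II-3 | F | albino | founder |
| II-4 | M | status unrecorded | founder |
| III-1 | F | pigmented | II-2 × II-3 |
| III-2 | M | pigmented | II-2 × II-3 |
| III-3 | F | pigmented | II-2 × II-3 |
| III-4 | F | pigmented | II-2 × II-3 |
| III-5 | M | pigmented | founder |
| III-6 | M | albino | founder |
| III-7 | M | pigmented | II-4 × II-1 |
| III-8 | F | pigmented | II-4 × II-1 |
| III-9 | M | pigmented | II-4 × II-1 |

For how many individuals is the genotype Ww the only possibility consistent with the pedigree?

8

Obligate heterozygotes: I-1 is pigmented so carries W and passed w to II-1 (ww), so I-1 is Ww; III-1 is pigmented so carries W and received w from II-3 (ww), so III-1 is Ww; III-2 is pigmented so carries W and received w from II-3 (ww), so III-2 is Ww; III-3 is pigmented so carries W and received w from II-3 (ww), so III-3 is Ww; III-4 is pigmented so carries W and received w from II-3 (ww), so III-4 is Ww; III-7 is pigmented so carries W and received w from II-1 (ww), so III-7 is Ww; III-8 is pigmented so carries W and received w from II-1 (ww), so III-8 is Ww; III-9 is pigmented so carries W and received w from II-1 (ww), so III-9 is Ww.
Every other individual is either homozygous by phenotype or has at least one consistent homozygous assignment, so the count is 8.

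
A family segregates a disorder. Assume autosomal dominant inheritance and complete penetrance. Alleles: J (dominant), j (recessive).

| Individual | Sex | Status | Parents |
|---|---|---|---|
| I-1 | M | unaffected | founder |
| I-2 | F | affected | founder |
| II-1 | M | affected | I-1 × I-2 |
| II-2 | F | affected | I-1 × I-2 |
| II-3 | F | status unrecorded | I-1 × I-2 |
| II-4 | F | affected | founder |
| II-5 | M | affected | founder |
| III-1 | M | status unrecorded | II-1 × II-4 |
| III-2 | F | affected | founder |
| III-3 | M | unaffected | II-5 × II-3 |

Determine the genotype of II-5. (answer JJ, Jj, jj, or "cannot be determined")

From phenotype alone, II-5 is JJ or Jj.
II-5 is affected so carries J and passed j to III-3 (jj), so II-5 is Jj.

Jj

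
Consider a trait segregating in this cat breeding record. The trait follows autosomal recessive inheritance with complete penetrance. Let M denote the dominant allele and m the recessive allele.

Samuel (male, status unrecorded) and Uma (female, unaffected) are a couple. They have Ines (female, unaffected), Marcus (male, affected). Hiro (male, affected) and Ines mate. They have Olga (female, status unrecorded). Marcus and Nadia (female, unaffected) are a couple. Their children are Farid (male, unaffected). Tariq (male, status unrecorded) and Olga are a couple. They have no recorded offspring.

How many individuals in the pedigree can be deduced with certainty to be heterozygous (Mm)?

Obligate heterozygotes: Uma is unaffected so carries M and passed m to Marcus (mm), so Uma is Mm; Farid is unaffected so carries M and received m from Marcus (mm), so Farid is Mm.
Every other individual is either homozygous by phenotype or has at least one consistent homozygous assignment, so the count is 2.

2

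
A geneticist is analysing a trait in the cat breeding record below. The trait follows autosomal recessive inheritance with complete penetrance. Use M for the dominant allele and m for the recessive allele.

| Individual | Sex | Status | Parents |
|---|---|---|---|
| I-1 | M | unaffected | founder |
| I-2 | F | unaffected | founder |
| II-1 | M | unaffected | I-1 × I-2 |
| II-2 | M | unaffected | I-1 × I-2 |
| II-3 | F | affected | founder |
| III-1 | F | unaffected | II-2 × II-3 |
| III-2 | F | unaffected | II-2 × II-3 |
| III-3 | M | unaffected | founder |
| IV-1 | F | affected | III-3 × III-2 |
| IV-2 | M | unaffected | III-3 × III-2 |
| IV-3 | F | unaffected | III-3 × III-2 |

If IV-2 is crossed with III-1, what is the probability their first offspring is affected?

III-3 is unaffected so carries M and passed m to IV-1 (mm), so III-3 is Mm.
III-2 is unaffected so carries M and received m from II-3 (mm), so III-2 is Mm.
IV-2 is an unaffected offspring of III-3 (Mm) × III-2 (Mm), whose cross gives 1/4 MM : 1/2 Mm : 1/4 mm; conditioning on being unaffected, IV-2 is MM with probability 1/3, Mm with probability 2/3.
III-1 is unaffected so carries M and received m from II-3 (mm), so III-1 is Mm.
Summing over parental genotype combinations, P(offspring is affected) = 2/3·1/4 = 1/6.

1/6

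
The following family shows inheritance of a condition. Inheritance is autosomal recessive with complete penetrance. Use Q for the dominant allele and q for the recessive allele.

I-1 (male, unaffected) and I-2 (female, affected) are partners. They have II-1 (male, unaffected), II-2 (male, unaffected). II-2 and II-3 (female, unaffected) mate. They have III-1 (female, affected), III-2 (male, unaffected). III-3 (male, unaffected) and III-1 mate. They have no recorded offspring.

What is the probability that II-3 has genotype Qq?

1

II-3 is unaffected so carries Q and passed q to III-1 (qq), so II-3 is Qq, giving P(Qq) = 1.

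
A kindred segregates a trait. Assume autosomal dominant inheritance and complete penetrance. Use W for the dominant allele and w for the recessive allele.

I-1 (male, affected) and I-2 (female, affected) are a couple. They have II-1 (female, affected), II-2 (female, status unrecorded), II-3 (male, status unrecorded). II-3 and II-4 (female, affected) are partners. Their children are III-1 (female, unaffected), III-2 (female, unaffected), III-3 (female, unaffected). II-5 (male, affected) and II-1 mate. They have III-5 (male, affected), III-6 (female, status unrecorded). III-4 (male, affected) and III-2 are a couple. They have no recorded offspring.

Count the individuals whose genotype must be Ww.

Obligate heterozygotes: II-4 is affected so carries W and passed w to III-1 (ww), so II-4 is Ww.
Every other individual is either homozygous by phenotype or has at least one consistent homozygous assignment, so the count is 1.

1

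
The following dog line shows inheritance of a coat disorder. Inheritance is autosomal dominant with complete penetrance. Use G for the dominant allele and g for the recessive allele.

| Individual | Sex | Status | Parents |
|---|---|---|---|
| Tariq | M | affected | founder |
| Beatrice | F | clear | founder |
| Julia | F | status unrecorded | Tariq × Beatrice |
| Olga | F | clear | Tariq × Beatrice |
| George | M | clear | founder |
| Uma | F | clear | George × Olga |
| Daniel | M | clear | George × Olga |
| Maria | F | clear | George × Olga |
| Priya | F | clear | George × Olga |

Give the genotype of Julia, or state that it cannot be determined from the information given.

Julia's phenotype is unrecorded, and no parent or child forces a single allele at both positions; consistent genotype assignments exist with Julia as Gg or gg.

cannot be determined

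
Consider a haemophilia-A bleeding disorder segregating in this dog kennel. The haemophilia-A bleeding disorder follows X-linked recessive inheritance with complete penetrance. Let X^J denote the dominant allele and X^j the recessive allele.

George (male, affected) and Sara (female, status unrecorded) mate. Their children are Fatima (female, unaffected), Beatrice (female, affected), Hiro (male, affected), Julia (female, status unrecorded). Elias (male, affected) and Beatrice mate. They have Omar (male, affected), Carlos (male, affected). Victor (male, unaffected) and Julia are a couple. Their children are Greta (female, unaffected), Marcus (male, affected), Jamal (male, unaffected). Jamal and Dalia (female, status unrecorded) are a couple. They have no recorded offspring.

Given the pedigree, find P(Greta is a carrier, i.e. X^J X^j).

1/2

Victor is unaffected, so Victor is X^J Y.
Julia passed J to Jamal (X^J Y) and received j from George (X^j Y), so Julia is X^J X^j.
Their cross gives offspring ratios 1/2 X^J X^J : 1/2 X^J X^j. Conditioning on Greta being unaffected, P(X^J X^j) = 1/2 / 1 = 1/2.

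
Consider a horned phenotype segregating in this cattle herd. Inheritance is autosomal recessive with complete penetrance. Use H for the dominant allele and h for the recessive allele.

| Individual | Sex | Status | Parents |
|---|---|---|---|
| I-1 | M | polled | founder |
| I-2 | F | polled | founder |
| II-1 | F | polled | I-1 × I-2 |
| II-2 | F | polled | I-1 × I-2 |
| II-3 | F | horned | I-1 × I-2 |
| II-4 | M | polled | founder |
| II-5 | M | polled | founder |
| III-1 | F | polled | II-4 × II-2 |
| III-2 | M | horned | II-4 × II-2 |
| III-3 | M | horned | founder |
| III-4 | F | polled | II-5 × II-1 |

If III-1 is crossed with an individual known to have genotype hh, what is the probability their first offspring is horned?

1/3

II-4 is polled so carries H and passed h to III-2 (hh), so II-4 is Hh.
II-2 is polled so carries H and passed h to III-2 (hh), so II-2 is Hh.
III-1 is a polled offspring of II-4 (Hh) × II-2 (Hh), whose cross gives 1/4 HH : 1/2 Hh : 1/4 hh; conditioning on being polled, III-1 is HH with probability 1/3, Hh with probability 2/3.
Summing over parental genotype combinations, P(offspring is horned) = 2/3·1/2 = 1/3.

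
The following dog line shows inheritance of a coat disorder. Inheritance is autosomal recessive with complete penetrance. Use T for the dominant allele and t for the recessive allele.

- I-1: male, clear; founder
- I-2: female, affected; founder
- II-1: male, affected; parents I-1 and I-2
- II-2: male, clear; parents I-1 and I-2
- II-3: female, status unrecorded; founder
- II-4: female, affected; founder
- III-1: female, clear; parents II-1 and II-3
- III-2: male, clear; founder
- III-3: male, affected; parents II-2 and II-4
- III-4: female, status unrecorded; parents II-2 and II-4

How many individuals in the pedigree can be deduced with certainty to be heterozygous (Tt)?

3

Obligate heterozygotes: I-1 is clear so carries T and passed t to II-1 (tt), so I-1 is Tt; II-2 is clear so carries T and received t from I-2 (tt), so II-2 is Tt; III-1 is clear so carries T and received t from II-1 (tt), so III-1 is Tt.
Every other individual is either homozygous by phenotype or has at least one consistent homozygous assignment, so the count is 3.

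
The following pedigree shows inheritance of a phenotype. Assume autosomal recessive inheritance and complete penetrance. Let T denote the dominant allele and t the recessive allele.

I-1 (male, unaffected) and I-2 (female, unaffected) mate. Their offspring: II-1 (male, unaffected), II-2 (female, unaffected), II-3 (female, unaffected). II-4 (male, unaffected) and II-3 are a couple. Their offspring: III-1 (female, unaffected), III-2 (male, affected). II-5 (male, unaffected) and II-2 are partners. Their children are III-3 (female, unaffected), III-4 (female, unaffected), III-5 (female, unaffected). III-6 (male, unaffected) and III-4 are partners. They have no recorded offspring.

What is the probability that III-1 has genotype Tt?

II-4 is unaffected so carries T and passed t to III-2 (tt), so II-4 is Tt.
II-3 is unaffected so carries T and passed t to III-2 (tt), so II-3 is Tt.
Their cross gives offspring ratios 1/4 TT : 1/2 Tt : 1/4 tt. Conditioning on III-1 being unaffected, P(Tt) = 1/2 / 3/4 = 2/3.

2/3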